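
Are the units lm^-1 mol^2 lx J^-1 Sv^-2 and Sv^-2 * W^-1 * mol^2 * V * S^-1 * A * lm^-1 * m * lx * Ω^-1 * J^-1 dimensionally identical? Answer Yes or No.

Left side:
  lm = cd.
  So lm⁻¹ = cd⁻¹.
  lx = m⁻²·cd.
  J = kg·m²·s⁻².
  So J⁻¹ = kg⁻¹·m⁻²·s².
  Sv = m²·s⁻².
  So Sv⁻² = m⁻⁴·s⁴.
  Combining: lm⁻¹·mol²·lx·J⁻¹·Sv⁻² = cd⁻¹ · mol² · (m⁻²·cd) · (kg⁻¹·m⁻²·s²) · (m⁻⁴·s⁴) = kg⁻¹·m⁻⁸·s⁶·mol².
Right side:
  Sv = J/kg (equivalent dose = energy per mass),
      = m²·s⁻².
  So Sv⁻² = m⁻⁴·s⁴.
  W = J/s (power = energy per time),
      = kg·m²·s⁻³.
  So W⁻¹ = kg⁻¹·m⁻²·s³.
  V = W/A (potential = power per current),
      = kg·m²·s⁻³·A⁻¹.
  S = 1/Ω (conductance is reciprocal resistance),
      = kg⁻¹·m⁻²·s³·A².
  So S⁻¹ = kg·m²·s⁻³·A⁻².
  lm = cd·sr = cd (luminous flux; sr is dimensionless).
  So lm⁻¹ = cd⁻¹.
  lx = lm/m² (illuminance = luminous flux per area),
      = m⁻²·cd.
  Ω = V/A (resistance = voltage per current),
      = kg·m²·s⁻³·A⁻².
  So Ω⁻¹ = kg⁻¹·m⁻²·s³·A².
  J = N·m (work = force × distance),
      = kg·m²·s⁻².
  So J⁻¹ = kg⁻¹·m⁻²·s².
  Combining: Sv⁻²·W⁻¹·mol²·V·S⁻¹·A·lm⁻¹·m·lx·Ω⁻¹·J⁻¹ = (m⁻⁴·s⁴) · (kg⁻¹·m⁻²·s³) · mol² · (kg·m²·s⁻³·A⁻¹) · (kg·m²·s⁻³·A⁻²) · A · cd⁻¹ · m · (m⁻²·cd) · (kg⁻¹·m⁻²·s³·A²) · (kg⁻¹·m⁻²·s²) = kg⁻¹·m⁻⁷·s⁶·mol².
Left is kg⁻¹·m⁻⁸·s⁶·mol²; right is kg⁻¹·m⁻⁷·s⁶·mol² — different.

No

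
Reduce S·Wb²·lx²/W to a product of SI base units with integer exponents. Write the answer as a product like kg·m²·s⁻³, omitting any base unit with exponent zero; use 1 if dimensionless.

m⁻⁴·s²·cd²

S = 1/Ω (conductance is reciprocal resistance),
    = kg⁻¹·m⁻²·s³·A².
Wb = V·s (flux: a volt is a weber per second),
    = kg·m²·s⁻²·A⁻¹.
So Wb² = kg²·m⁴·s⁻⁴·A⁻².
lx = lm/m² (illuminance = luminous flux per area),
    = m⁻²·cd.
So lx² = m⁻⁴·cd².
W = J/s (power = energy per time),
    = kg·m²·s⁻³.
So W⁻¹ = kg⁻¹·m⁻²·s³.
Combining: S·Wb²·lx²·W⁻¹ = (kg⁻¹·m⁻²·s³·A²) · (kg²·m⁴·s⁻⁴·A⁻²) · (m⁻⁴·cd²) · (kg⁻¹·m⁻²·s³) = m⁻⁴·s²·cd².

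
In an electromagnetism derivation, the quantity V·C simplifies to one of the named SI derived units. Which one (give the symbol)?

V = kg·m²·s⁻³·A⁻¹.
C = s·A.
Combining: V·C = (kg·m²·s⁻³·A⁻¹) · (s·A) = kg·m²·s⁻².
kg·m²·s⁻² is the base-SI form of the joule.

J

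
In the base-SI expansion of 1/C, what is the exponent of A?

C = A·s = s·A (charge = current × time).
So C⁻¹ = s⁻¹·A⁻¹.
The exponent of A is -1.

-1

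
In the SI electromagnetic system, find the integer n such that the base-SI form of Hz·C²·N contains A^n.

2

Hz = 1/s = s⁻¹ (frequency is cycles per second).
C = A·s = s·A (charge = current × time).
So C² = s²·A².
N = kg·m/s² = kg·m·s⁻² (force = mass × acceleration).
Combining: Hz·C²·N = s⁻¹ · (s²·A²) · (kg·m·s⁻²) = kg·m·s⁻¹·A².
The exponent of A is 2.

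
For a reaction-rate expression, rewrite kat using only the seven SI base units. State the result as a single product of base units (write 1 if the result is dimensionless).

s⁻¹·mol

kat = s⁻¹·mol.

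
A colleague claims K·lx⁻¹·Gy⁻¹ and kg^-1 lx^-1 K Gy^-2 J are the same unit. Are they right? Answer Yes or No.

Left side:
  lx = m⁻²·cd.
  So lx⁻¹ = m²·cd⁻¹.
  Gy = m²·s⁻².
  So Gy⁻¹ = m⁻²·s².
  Combining: K·lx⁻¹·Gy⁻¹ = K · (m²·cd⁻¹) · (m⁻²·s²) = s²·K·cd⁻¹.
Right side:
  lx = lm/m² (illuminance = luminous flux per area),
      = m⁻²·cd.
  So lx⁻¹ = m²·cd⁻¹.
  Gy = J/kg (absorbed dose = energy per mass),
      = m²·s⁻².
  So Gy⁻² = m⁻⁴·s⁴.
  J = N·m (work = force × distance),
      = kg·m²·s⁻².
  Combining: kg⁻¹·lx⁻¹·K·Gy⁻²·J = kg⁻¹ · (m²·cd⁻¹) · K · (m⁻⁴·s⁴) · (kg·m²·s⁻²) = s²·K·cd⁻¹.
Both reduce to s²·K·cd⁻¹.

Yes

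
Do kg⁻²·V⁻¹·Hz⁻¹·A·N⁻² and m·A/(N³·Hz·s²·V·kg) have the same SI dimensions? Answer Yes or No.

Left side:
  V = kg·m²·s⁻³·A⁻¹.
  So V⁻¹ = kg⁻¹·m⁻²·s³·A.
  Hz = s⁻¹.
  So Hz⁻¹ = s.
  N = kg·m·s⁻².
  So N⁻² = kg⁻²·m⁻²·s⁴.
  Combining: kg⁻²·V⁻¹·Hz⁻¹·A·N⁻² = kg⁻² · (kg⁻¹·m⁻²·s³·A) · s · A · (kg⁻²·m⁻²·s⁴) = kg⁻⁵·m⁻⁴·s⁸·A².
Right side:
  N = kg·m/s² = kg·m·s⁻² (force = mass × acceleration).
  So N⁻³ = kg⁻³·m⁻³·s⁶.
  Hz = 1/s = s⁻¹ (frequency is cycles per second).
  So Hz⁻¹ = s.
  V = W/A (potential = power per current),
      = kg·m²·s⁻³·A⁻¹.
  So V⁻¹ = kg⁻¹·m⁻²·s³·A.
  Combining: N⁻³·Hz⁻¹·s⁻²·m·V⁻¹·A·kg⁻¹ = (kg⁻³·m⁻³·s⁶) · s · s⁻² · m · (kg⁻¹·m⁻²·s³·A) · A · kg⁻¹ = kg⁻⁵·m⁻⁴·s⁸·A².
Both reduce to kg⁻⁵·m⁻⁴·s⁸·A².

Yes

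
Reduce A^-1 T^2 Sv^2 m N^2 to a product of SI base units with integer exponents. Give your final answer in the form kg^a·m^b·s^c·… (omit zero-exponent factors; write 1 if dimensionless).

T = kg·s⁻²·A⁻¹.
So T² = kg²·s⁻⁴·A⁻².
Sv = m²·s⁻².
So Sv² = m⁴·s⁻⁴.
N = kg·m·s⁻².
So N² = kg²·m²·s⁻⁴.
Combining: A⁻¹·T²·Sv²·m·N² = A⁻¹ · (kg²·s⁻⁴·A⁻²) · (m⁴·s⁻⁴) · m · (kg²·m²·s⁻⁴) = kg⁴·m⁷·s⁻¹²·A⁻³.

kg⁴·m⁷·s⁻¹²·A⁻³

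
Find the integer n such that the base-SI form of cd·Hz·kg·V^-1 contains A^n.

1

Hz = 1/s = s⁻¹ (frequency is cycles per second).
V = W/A (potential = power per current),
    = kg·m²·s⁻³·A⁻¹.
So V⁻¹ = kg⁻¹·m⁻²·s³·A.
Combining: cd·Hz·kg·V⁻¹ = cd · s⁻¹ · kg · (kg⁻¹·m⁻²·s³·A) = m⁻²·s²·A·cd.
The exponent of A is 1.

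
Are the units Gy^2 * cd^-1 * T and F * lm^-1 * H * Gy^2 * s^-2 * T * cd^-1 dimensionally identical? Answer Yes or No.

No

Left side:
  Gy = m²·s⁻².
  So Gy² = m⁴·s⁻⁴.
  T = kg·s⁻²·A⁻¹.
  Combining: Gy²·cd⁻¹·T = (m⁴·s⁻⁴) · cd⁻¹ · (kg·s⁻²·A⁻¹) = kg·m⁴·s⁻⁶·A⁻¹·cd⁻¹.
Right side:
  F = kg⁻¹·m⁻²·s⁴·A².
  lm = cd.
  So lm⁻¹ = cd⁻¹.
  H = kg·m²·s⁻²·A⁻².
  Gy = m²·s⁻².
  So Gy² = m⁴·s⁻⁴.
  T = kg·s⁻²·A⁻¹.
  Combining: F·lm⁻¹·H·Gy²·s⁻²·T·cd⁻¹ = (kg⁻¹·m⁻²·s⁴·A²) · cd⁻¹ · (kg·m²·s⁻²·A⁻²) · (m⁴·s⁻⁴) · s⁻² · (kg·s⁻²·A⁻¹) · cd⁻¹ = kg·m⁴·s⁻⁶·A⁻¹·cd⁻².
Left is kg·m⁴·s⁻⁶·A⁻¹·cd⁻¹; right is kg·m⁴·s⁻⁶·A⁻¹·cd⁻² — different.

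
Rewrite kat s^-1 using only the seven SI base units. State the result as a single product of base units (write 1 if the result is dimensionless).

kat = mol/s = s⁻¹·mol (catalytic activity).
Combining: kat·s⁻¹ = (s⁻¹·mol) · s⁻¹ = s⁻²·mol.

s⁻²·mol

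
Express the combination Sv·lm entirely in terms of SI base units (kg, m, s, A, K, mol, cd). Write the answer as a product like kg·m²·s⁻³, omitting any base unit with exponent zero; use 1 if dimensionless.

m²·s⁻²·cd

Sv = m²·s⁻².
lm = cd.
Combining: Sv·lm = (m²·s⁻²) · cd = m²·s⁻²·cd.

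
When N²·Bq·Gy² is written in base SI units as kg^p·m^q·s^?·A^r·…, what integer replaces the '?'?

N = kg·m/s² = kg·m·s⁻² (force = mass × acceleration).
So N² = kg²·m²·s⁻⁴.
Bq = 1/s = s⁻¹ (activity is decays per second).
Gy = J/kg (absorbed dose = energy per mass),
    = m²·s⁻².
So Gy² = m⁴·s⁻⁴.
Combining: N²·Bq·Gy² = (kg²·m²·s⁻⁴) · s⁻¹ · (m⁴·s⁻⁴) = kg²·m⁶·s⁻⁹.
The exponent of s is -9.

-9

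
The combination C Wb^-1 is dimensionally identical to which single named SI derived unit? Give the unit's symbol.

C = s·A.
Wb = kg·m²·s⁻²·A⁻¹.
So Wb⁻¹ = kg⁻¹·m⁻²·s²·A.
Combining: C·Wb⁻¹ = (s·A) · (kg⁻¹·m⁻²·s²·A) = kg⁻¹·m⁻²·s³·A².
kg⁻¹·m⁻²·s³·A² is the base-SI form of the siemens.

S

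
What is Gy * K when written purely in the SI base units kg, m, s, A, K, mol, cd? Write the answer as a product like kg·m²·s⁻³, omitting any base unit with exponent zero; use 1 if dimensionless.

Gy = J/kg (absorbed dose = energy per mass),
    = m²·s⁻².
Combining: Gy·K = (m²·s⁻²) · K = m²·s⁻²·K.

m²·s⁻²·K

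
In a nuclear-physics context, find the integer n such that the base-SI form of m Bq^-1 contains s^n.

Bq = 1/s = s⁻¹ (activity is decays per second).
So Bq⁻¹ = s.
Combining: m·Bq⁻¹ = m · s = m·s.
The exponent of s is 1.

1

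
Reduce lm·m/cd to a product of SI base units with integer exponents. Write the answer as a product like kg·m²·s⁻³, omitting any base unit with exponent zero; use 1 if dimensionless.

m

lm = cd·sr = cd (luminous flux; sr is dimensionless).
Combining: lm·cd⁻¹·m = cd · cd⁻¹ · m = m.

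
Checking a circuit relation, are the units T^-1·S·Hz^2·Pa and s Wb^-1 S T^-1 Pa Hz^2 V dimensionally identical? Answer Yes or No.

Left side:
  T = kg·s⁻²·A⁻¹.
  So T⁻¹ = kg⁻¹·s²·A.
  S = kg⁻¹·m⁻²·s³·A².
  Hz = s⁻¹.
  So Hz² = s⁻².
  Pa = kg·m⁻¹·s⁻².
  Combining: T⁻¹·S·Hz²·Pa = (kg⁻¹·s²·A) · (kg⁻¹·m⁻²·s³·A²) · s⁻² · (kg·m⁻¹·s⁻²) = kg⁻¹·m⁻³·s·A³.
Right side:
  Wb = V·s (flux: a volt is a weber per second),
      = kg·m²·s⁻²·A⁻¹.
  So Wb⁻¹ = kg⁻¹·m⁻²·s²·A.
  S = 1/Ω (conductance is reciprocal resistance),
      = kg⁻¹·m⁻²·s³·A².
  T = Wb/m² (flux density = flux per area),
      = kg·s⁻²·A⁻¹.
  So T⁻¹ = kg⁻¹·s²·A.
  Pa = N/m² (pressure = force per area),
      = kg·m⁻¹·s⁻².
  Hz = 1/s = s⁻¹ (frequency is cycles per second).
  So Hz² = s⁻².
  V = W/A (potential = power per current),
      = kg·m²·s⁻³·A⁻¹.
  Combining: s·Wb⁻¹·S·T⁻¹·Pa·Hz²·V = s · (kg⁻¹·m⁻²·s²·A) · (kg⁻¹·m⁻²·s³·A²) · (kg⁻¹·s²·A) · (kg·m⁻¹·s⁻²) · s⁻² · (kg·m²·s⁻³·A⁻¹) = kg⁻¹·m⁻³·s·A³.
Both reduce to kg⁻¹·m⁻³·s·A³.

Yes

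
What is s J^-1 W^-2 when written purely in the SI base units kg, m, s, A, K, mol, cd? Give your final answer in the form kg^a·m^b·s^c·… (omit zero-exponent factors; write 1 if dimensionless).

kg⁻³·m⁻⁶·s⁹

J = kg·m²·s⁻².
So J⁻¹ = kg⁻¹·m⁻²·s².
W = kg·m²·s⁻³.
So W⁻² = kg⁻²·m⁻⁴·s⁶.
Combining: s·J⁻¹·W⁻² = s · (kg⁻¹·m⁻²·s²) · (kg⁻²·m⁻⁴·s⁶) = kg⁻³·m⁻⁶·s⁹.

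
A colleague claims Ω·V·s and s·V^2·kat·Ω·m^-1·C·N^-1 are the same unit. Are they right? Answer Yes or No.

No

Left side:
  Ω = V/A (resistance = voltage per current),
      = kg·m²·s⁻³·A⁻².
  V = W/A (potential = power per current),
      = kg·m²·s⁻³·A⁻¹.
  Combining: Ω·V·s = (kg·m²·s⁻³·A⁻²) · (kg·m²·s⁻³·A⁻¹) · s = kg²·m⁴·s⁻⁵·A⁻³.
Right side:
  V = W/A (potential = power per current),
      = kg·m²·s⁻³·A⁻¹.
  So V² = kg²·m⁴·s⁻⁶·A⁻².
  kat = mol/s = s⁻¹·mol (catalytic activity).
  Ω = V/A (resistance = voltage per current),
      = kg·m²·s⁻³·A⁻².
  C = A·s = s·A (charge = current × time).
  N = kg·m/s² = kg·m·s⁻² (force = mass × acceleration).
  So N⁻¹ = kg⁻¹·m⁻¹·s².
  Combining: s·V²·kat·Ω·m⁻¹·C·N⁻¹ = s · (kg²·m⁴·s⁻⁶·A⁻²) · (s⁻¹·mol) · (kg·m²·s⁻³·A⁻²) · m⁻¹ · (s·A) · (kg⁻¹·m⁻¹·s²) = kg²·m⁴·s⁻⁶·A⁻³·mol.
Left is kg²·m⁴·s⁻⁵·A⁻³; right is kg²·m⁴·s⁻⁶·A⁻³·mol — different.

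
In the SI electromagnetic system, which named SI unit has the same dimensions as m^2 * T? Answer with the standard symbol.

Wb

T = kg·s⁻²·A⁻¹.
Combining: m²·T = m² · (kg·s⁻²·A⁻¹) = kg·m²·s⁻²·A⁻¹.
kg·m²·s⁻²·A⁻¹ is the base-SI form of the weber.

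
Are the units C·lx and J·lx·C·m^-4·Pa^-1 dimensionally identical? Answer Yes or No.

No

Left side:
  C = s·A.
  lx = m⁻²·cd.
  Combining: C·lx = (s·A) · (m⁻²·cd) = m⁻²·s·A·cd.
Right side:
  J = kg·m²·s⁻².
  lx = m⁻²·cd.
  C = s·A.
  Pa = kg·m⁻¹·s⁻².
  So Pa⁻¹ = kg⁻¹·m·s².
  Combining: J·lx·C·m⁻⁴·Pa⁻¹ = (kg·m²·s⁻²) · (m⁻²·cd) · (s·A) · m⁻⁴ · (kg⁻¹·m·s²) = m⁻³·s·A·cd.
Left is m⁻²·s·A·cd; right is m⁻³·s·A·cd — different.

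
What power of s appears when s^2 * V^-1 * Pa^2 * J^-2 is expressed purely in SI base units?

5

V = W/A (potential = power per current),
    = kg·m²·s⁻³·A⁻¹.
So V⁻¹ = kg⁻¹·m⁻²·s³·A.
Pa = N/m² (pressure = force per area),
    = kg·m⁻¹·s⁻².
So Pa² = kg²·m⁻²·s⁻⁴.
J = N·m (work = force × distance),
    = kg·m²·s⁻².
So J⁻² = kg⁻²·m⁻⁴·s⁴.
Combining: s²·V⁻¹·Pa²·J⁻² = s² · (kg⁻¹·m⁻²·s³·A) · (kg²·m⁻²·s⁻⁴) · (kg⁻²·m⁻⁴·s⁴) = kg⁻¹·m⁻⁸·s⁵·A.
The exponent of s is 5.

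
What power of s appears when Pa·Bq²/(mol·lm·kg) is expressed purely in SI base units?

-4

lm = cd·sr = cd (luminous flux; sr is dimensionless).
So lm⁻¹ = cd⁻¹.
Pa = N/m² (pressure = force per area),
    = kg·m⁻¹·s⁻².
Bq = 1/s = s⁻¹ (activity is decays per second).
So Bq² = s⁻².
Combining: mol⁻¹·lm⁻¹·kg⁻¹·Pa·Bq² = mol⁻¹ · cd⁻¹ · kg⁻¹ · (kg·m⁻¹·s⁻²) · s⁻² = m⁻¹·s⁻⁴·mol⁻¹·cd⁻¹.
The exponent of s is -4.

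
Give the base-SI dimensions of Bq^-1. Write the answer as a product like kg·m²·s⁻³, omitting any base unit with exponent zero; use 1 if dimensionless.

Bq = s⁻¹.
So Bq⁻¹ = s.

s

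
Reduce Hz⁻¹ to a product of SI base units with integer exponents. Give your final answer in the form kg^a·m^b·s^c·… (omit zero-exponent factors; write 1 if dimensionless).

s

Hz = 1/s = s⁻¹ (frequency is cycles per second).
So Hz⁻¹ = s.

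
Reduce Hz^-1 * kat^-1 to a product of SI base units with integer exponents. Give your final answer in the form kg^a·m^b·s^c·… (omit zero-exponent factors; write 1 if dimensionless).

s²·mol⁻¹

Hz = s⁻¹.
So Hz⁻¹ = s.
kat = s⁻¹·mol.
So kat⁻¹ = s·mol⁻¹.
Combining: Hz⁻¹·kat⁻¹ = s · (s·mol⁻¹) = s²·mol⁻¹.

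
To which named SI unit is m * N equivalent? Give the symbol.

J

N = kg·m/s² = kg·m·s⁻² (force = mass × acceleration).
Combining: m·N = m · (kg·m·s⁻²) = kg·m²·s⁻².
kg·m²·s⁻² is the base-SI form of the joule.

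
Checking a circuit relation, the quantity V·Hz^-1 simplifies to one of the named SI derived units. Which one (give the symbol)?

Wb

V = W/A (potential = power per current),
    = kg·m²·s⁻³·A⁻¹.
Hz = 1/s = s⁻¹ (frequency is cycles per second).
So Hz⁻¹ = s.
Combining: V·Hz⁻¹ = (kg·m²·s⁻³·A⁻¹) · s = kg·m²·s⁻²·A⁻¹.
kg·m²·s⁻²·A⁻¹ is the base-SI form of the weber.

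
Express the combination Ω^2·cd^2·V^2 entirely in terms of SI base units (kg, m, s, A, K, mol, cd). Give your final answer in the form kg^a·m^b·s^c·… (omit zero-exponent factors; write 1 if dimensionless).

Ω = V/A (resistance = voltage per current),
    = kg·m²·s⁻³·A⁻².
So Ω² = kg²·m⁴·s⁻⁶·A⁻⁴.
V = W/A (potential = power per current),
    = kg·m²·s⁻³·A⁻¹.
So V² = kg²·m⁴·s⁻⁶·A⁻².
Combining: Ω²·cd²·V² = (kg²·m⁴·s⁻⁶·A⁻⁴) · cd² · (kg²·m⁴·s⁻⁶·A⁻²) = kg⁴·m⁸·s⁻¹²·A⁻⁶·cd².

kg⁴·m⁸·s⁻¹²·A⁻⁶·cd²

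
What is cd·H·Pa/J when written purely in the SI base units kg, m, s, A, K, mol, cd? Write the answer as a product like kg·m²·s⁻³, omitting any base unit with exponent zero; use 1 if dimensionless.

kg·m⁻¹·s⁻²·A⁻²·cd

H = Wb/A (inductance = flux per current),
    = kg·m²·s⁻²·A⁻².
J = N·m (work = force × distance),
    = kg·m²·s⁻².
So J⁻¹ = kg⁻¹·m⁻²·s².
Pa = N/m² (pressure = force per area),
    = kg·m⁻¹·s⁻².
Combining: cd·H·J⁻¹·Pa = cd · (kg·m²·s⁻²·A⁻²) · (kg⁻¹·m⁻²·s²) · (kg·m⁻¹·s⁻²) = kg·m⁻¹·s⁻²·A⁻²·cd.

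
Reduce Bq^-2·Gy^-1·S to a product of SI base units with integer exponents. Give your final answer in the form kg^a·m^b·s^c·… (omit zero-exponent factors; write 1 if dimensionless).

Bq = 1/s = s⁻¹ (activity is decays per second).
So Bq⁻² = s².
Gy = J/kg (absorbed dose = energy per mass),
    = m²·s⁻².
So Gy⁻¹ = m⁻²·s².
S = 1/Ω (conductance is reciprocal resistance),
    = kg⁻¹·m⁻²·s³·A².
Combining: Bq⁻²·Gy⁻¹·S = s² · (m⁻²·s²) · (kg⁻¹·m⁻²·s³·A²) = kg⁻¹·m⁻⁴·s⁷·A².

kg⁻¹·m⁻⁴·s⁷·A²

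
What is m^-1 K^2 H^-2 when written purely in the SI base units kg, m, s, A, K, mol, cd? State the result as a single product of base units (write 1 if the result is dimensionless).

H = kg·m²·s⁻²·A⁻².
So H⁻² = kg⁻²·m⁻⁴·s⁴·A⁴.
Combining: m⁻¹·K²·H⁻² = m⁻¹ · K² · (kg⁻²·m⁻⁴·s⁴·A⁴) = kg⁻²·m⁻⁵·s⁴·A⁴·K².

kg⁻²·m⁻⁵·s⁴·A⁴·K²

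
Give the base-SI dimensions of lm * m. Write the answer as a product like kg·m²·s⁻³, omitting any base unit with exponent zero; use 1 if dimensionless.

m·cd

lm = cd.
Combining: lm·m = cd · m = m·cd.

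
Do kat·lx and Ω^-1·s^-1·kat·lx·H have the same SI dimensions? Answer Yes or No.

Left side:
  kat = mol/s = s⁻¹·mol (catalytic activity).
  lx = lm/m² (illuminance = luminous flux per area),
      = m⁻²·cd.
  Combining: kat·lx = (s⁻¹·mol) · (m⁻²·cd) = m⁻²·s⁻¹·mol·cd.
Right side:
  Ω = kg·m²·s⁻³·A⁻².
  So Ω⁻¹ = kg⁻¹·m⁻²·s³·A².
  kat = s⁻¹·mol.
  lx = m⁻²·cd.
  H = kg·m²·s⁻²·A⁻².
  Combining: Ω⁻¹·s⁻¹·kat·lx·H = (kg⁻¹·m⁻²·s³·A²) · s⁻¹ · (s⁻¹·mol) · (m⁻²·cd) · (kg·m²·s⁻²·A⁻²) = m⁻²·s⁻¹·mol·cd.
Both reduce to m⁻²·s⁻¹·mol·cd.

Yes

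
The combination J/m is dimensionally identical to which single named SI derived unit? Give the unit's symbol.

J = kg·m²·s⁻².
Combining: J·m⁻¹ = (kg·m²·s⁻²) · m⁻¹ = kg·m·s⁻².
kg·m·s⁻² is the base-SI form of the newton.

N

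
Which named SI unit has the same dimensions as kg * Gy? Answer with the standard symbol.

Gy = J/kg (absorbed dose = energy per mass),
    = m²·s⁻².
Combining: kg·Gy = kg · (m²·s⁻²) = kg·m²·s⁻².
kg·m²·s⁻² is the base-SI form of the joule.

J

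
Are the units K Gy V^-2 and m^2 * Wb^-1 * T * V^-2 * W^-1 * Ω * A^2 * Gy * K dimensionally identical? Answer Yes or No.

Left side:
  Gy = m²·s⁻².
  V = kg·m²·s⁻³·A⁻¹.
  So V⁻² = kg⁻²·m⁻⁴·s⁶·A².
  Combining: K·Gy·V⁻² = K · (m²·s⁻²) · (kg⁻²·m⁻⁴·s⁶·A²) = kg⁻²·m⁻²·s⁴·A²·K.
Right side:
  Wb = V·s (flux: a volt is a weber per second),
      = kg·m²·s⁻²·A⁻¹.
  So Wb⁻¹ = kg⁻¹·m⁻²·s²·A.
  T = Wb/m² (flux density = flux per area),
      = kg·s⁻²·A⁻¹.
  V = W/A (potential = power per current),
      = kg·m²·s⁻³·A⁻¹.
  So V⁻² = kg⁻²·m⁻⁴·s⁶·A².
  W = J/s (power = energy per time),
      = kg·m²·s⁻³.
  So W⁻¹ = kg⁻¹·m⁻²·s³.
  Ω = V/A (resistance = voltage per current),
      = kg·m²·s⁻³·A⁻².
  Gy = J/kg (absorbed dose = energy per mass),
      = m²·s⁻².
  Combining: m²·Wb⁻¹·T·V⁻²·W⁻¹·Ω·A²·Gy·K = m² · (kg⁻¹·m⁻²·s²·A) · (kg·s⁻²·A⁻¹) · (kg⁻²·m⁻⁴·s⁶·A²) · (kg⁻¹·m⁻²·s³) · (kg·m²·s⁻³·A⁻²) · A² · (m²·s⁻²) · K = kg⁻²·m⁻²·s⁴·A²·K.
Both reduce to kg⁻²·m⁻²·s⁴·A²·K.

Yes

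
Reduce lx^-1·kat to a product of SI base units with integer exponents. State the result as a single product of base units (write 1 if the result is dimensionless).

m²·s⁻¹·mol·cd⁻¹

lx = lm/m² (illuminance = luminous flux per area),
    = m⁻²·cd.
So lx⁻¹ = m²·cd⁻¹.
kat = mol/s = s⁻¹·mol (catalytic activity).
Combining: lx⁻¹·kat = (m²·cd⁻¹) · (s⁻¹·mol) = m²·s⁻¹·mol·cd⁻¹.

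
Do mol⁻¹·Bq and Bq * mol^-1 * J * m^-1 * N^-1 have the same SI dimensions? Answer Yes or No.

Yes

Left side:
  Bq = s⁻¹.
  Combining: mol⁻¹·Bq = mol⁻¹ · s⁻¹ = s⁻¹·mol⁻¹.
Right side:
  Bq = 1/s = s⁻¹ (activity is decays per second).
  J = N·m (work = force × distance),
      = kg·m²·s⁻².
  N = kg·m/s² = kg·m·s⁻² (force = mass × acceleration).
  So N⁻¹ = kg⁻¹·m⁻¹·s².
  Combining: Bq·mol⁻¹·J·m⁻¹·N⁻¹ = s⁻¹ · mol⁻¹ · (kg·m²·s⁻²) · m⁻¹ · (kg⁻¹·m⁻¹·s²) = s⁻¹·mol⁻¹.
Both reduce to s⁻¹·mol⁻¹.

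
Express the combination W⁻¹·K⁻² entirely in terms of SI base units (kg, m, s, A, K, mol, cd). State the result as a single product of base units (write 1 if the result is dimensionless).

kg⁻¹·m⁻²·s³·K⁻²

W = kg·m²·s⁻³.
So W⁻¹ = kg⁻¹·m⁻²·s³.
Combining: W⁻¹·K⁻² = (kg⁻¹·m⁻²·s³) · K⁻² = kg⁻¹·m⁻²·s³·K⁻².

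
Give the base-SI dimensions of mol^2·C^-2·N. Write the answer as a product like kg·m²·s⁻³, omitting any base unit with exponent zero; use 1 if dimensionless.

C = A·s = s·A (charge = current × time).
So C⁻² = s⁻²·A⁻².
N = kg·m/s² = kg·m·s⁻² (force = mass × acceleration).
Combining: mol²·C⁻²·N = mol² · (s⁻²·A⁻²) · (kg·m·s⁻²) = kg·m·s⁻⁴·A⁻²·mol².

kg·m·s⁻⁴·A⁻²·mol²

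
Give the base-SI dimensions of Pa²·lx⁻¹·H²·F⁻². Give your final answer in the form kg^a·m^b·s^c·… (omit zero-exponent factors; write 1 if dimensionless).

Pa = kg·m⁻¹·s⁻².
So Pa² = kg²·m⁻²·s⁻⁴.
lx = m⁻²·cd.
So lx⁻¹ = m²·cd⁻¹.
H = kg·m²·s⁻²·A⁻².
So H² = kg²·m⁴·s⁻⁴·A⁻⁴.
F = kg⁻¹·m⁻²·s⁴·A².
So F⁻² = kg²·m⁴·s⁻⁸·A⁻⁴.
Combining: Pa²·lx⁻¹·H²·F⁻² = (kg²·m⁻²·s⁻⁴) · (m²·cd⁻¹) · (kg²·m⁴·s⁻⁴·A⁻⁴) · (kg²·m⁴·s⁻⁸·A⁻⁴) = kg⁶·m⁸·s⁻¹⁶·A⁻⁸·cd⁻¹.

kg⁶·m⁸·s⁻¹⁶·A⁻⁸·cd⁻¹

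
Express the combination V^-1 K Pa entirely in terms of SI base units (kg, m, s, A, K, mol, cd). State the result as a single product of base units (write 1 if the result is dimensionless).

V = W/A (potential = power per current),
    = kg·m²·s⁻³·A⁻¹.
So V⁻¹ = kg⁻¹·m⁻²·s³·A.
Pa = N/m² (pressure = force per area),
    = kg·m⁻¹·s⁻².
Combining: V⁻¹·K·Pa = (kg⁻¹·m⁻²·s³·A) · K · (kg·m⁻¹·s⁻²) = m⁻³·s·A·K.

m⁻³·s·A·K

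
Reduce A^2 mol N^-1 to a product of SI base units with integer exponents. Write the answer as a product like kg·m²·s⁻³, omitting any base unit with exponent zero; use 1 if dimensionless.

N = kg·m·s⁻².
So N⁻¹ = kg⁻¹·m⁻¹·s².
Combining: A²·mol·N⁻¹ = A² · mol · (kg⁻¹·m⁻¹·s²) = kg⁻¹·m⁻¹·s²·A²·mol.

kg⁻¹·m⁻¹·s²·A²·mol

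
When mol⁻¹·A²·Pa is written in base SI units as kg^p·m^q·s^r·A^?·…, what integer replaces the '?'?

2

Pa = N/m² (pressure = force per area),
    = kg·m⁻¹·s⁻².
Combining: mol⁻¹·A²·Pa = mol⁻¹ · A² · (kg·m⁻¹·s⁻²) = kg·m⁻¹·s⁻²·A²·mol⁻¹.
The exponent of A is 2.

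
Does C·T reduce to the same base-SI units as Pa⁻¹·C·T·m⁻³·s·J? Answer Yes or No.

Left side:
  C = A·s = s·A (charge = current × time).
  T = Wb/m² (flux density = flux per area),
      = kg·s⁻²·A⁻¹.
  Combining: C·T = (s·A) · (kg·s⁻²·A⁻¹) = kg·s⁻¹.
Right side:
  Pa = kg·m⁻¹·s⁻².
  So Pa⁻¹ = kg⁻¹·m·s².
  C = s·A.
  T = kg·s⁻²·A⁻¹.
  J = kg·m²·s⁻².
  Combining: Pa⁻¹·C·T·m⁻³·s·J = (kg⁻¹·m·s²) · (s·A) · (kg·s⁻²·A⁻¹) · m⁻³ · s · (kg·m²·s⁻²) = kg.
Left is kg·s⁻¹; right is kg — different.

No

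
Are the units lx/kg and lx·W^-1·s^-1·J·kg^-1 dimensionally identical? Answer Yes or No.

Left side:
  lx = lm/m² (illuminance = luminous flux per area),
      = m⁻²·cd.
  Combining: lx·kg⁻¹ = (m⁻²·cd) · kg⁻¹ = kg⁻¹·m⁻²·cd.
Right side:
  lx = lm/m² (illuminance = luminous flux per area),
      = m⁻²·cd.
  W = J/s (power = energy per time),
      = kg·m²·s⁻³.
  So W⁻¹ = kg⁻¹·m⁻²·s³.
  J = N·m (work = force × distance),
      = kg·m²·s⁻².
  Combining: lx·W⁻¹·s⁻¹·J·kg⁻¹ = (m⁻²·cd) · (kg⁻¹·m⁻²·s³) · s⁻¹ · (kg·m²·s⁻²) · kg⁻¹ = kg⁻¹·m⁻²·cd.
Both reduce to kg⁻¹·m⁻²·cd.

Yes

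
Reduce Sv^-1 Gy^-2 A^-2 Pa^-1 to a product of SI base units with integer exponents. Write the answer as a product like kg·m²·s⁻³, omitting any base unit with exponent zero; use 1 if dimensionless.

Sv = J/kg (equivalent dose = energy per mass),
    = m²·s⁻².
So Sv⁻¹ = m⁻²·s².
Gy = J/kg (absorbed dose = energy per mass),
    = m²·s⁻².
So Gy⁻² = m⁻⁴·s⁴.
Pa = N/m² (pressure = force per area),
    = kg·m⁻¹·s⁻².
So Pa⁻¹ = kg⁻¹·m·s².
Combining: Sv⁻¹·Gy⁻²·A⁻²·Pa⁻¹ = (m⁻²·s²) · (m⁻⁴·s⁴) · A⁻² · (kg⁻¹·m·s²) = kg⁻¹·m⁻⁵·s⁸·A⁻².

kg⁻¹·m⁻⁵·s⁸·A⁻²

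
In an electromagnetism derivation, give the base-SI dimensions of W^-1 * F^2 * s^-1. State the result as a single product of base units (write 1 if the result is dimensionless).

kg⁻³·m⁻⁶·s¹⁰·A⁴

W = J/s (power = energy per time),
    = kg·m²·s⁻³.
So W⁻¹ = kg⁻¹·m⁻²·s³.
F = C/V (capacitance = charge per voltage),
    = A·s/(kg·m²·s⁻³·A⁻¹) (substituting C and V),
    = kg⁻¹·m⁻²·s⁴·A².
So F² = kg⁻²·m⁻⁴·s⁸·A⁴.
Combining: W⁻¹·F²·s⁻¹ = (kg⁻¹·m⁻²·s³) · (kg⁻²·m⁻⁴·s⁸·A⁴) · s⁻¹ = kg⁻³·m⁻⁶·s¹⁰·A⁴.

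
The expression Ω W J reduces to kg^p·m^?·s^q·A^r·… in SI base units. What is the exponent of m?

6

Ω = kg·m²·s⁻³·A⁻².
W = kg·m²·s⁻³.
J = kg·m²·s⁻².
Combining: Ω·W·J = (kg·m²·s⁻³·A⁻²) · (kg·m²·s⁻³) · (kg·m²·s⁻²) = kg³·m⁶·s⁻⁸·A⁻².
The exponent of m is 6.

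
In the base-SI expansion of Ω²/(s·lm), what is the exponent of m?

Ω = V/A (resistance = voltage per current),
    = kg·m²·s⁻³·A⁻².
So Ω² = kg²·m⁴·s⁻⁶·A⁻⁴.
lm = cd·sr = cd (luminous flux; sr is dimensionless).
So lm⁻¹ = cd⁻¹.
Combining: s⁻¹·Ω²·lm⁻¹ = s⁻¹ · (kg²·m⁴·s⁻⁶·A⁻⁴) · cd⁻¹ = kg²·m⁴·s⁻⁷·A⁻⁴·cd⁻¹.
The exponent of m is 4.

4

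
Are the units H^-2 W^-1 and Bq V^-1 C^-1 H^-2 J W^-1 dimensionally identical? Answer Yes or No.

Left side:
  H = Wb/A (inductance = flux per current),
      = kg·m²·s⁻²·A⁻².
  So H⁻² = kg⁻²·m⁻⁴·s⁴·A⁴.
  W = J/s (power = energy per time),
      = kg·m²·s⁻³.
  So W⁻¹ = kg⁻¹·m⁻²·s³.
  Combining: H⁻²·W⁻¹ = (kg⁻²·m⁻⁴·s⁴·A⁴) · (kg⁻¹·m⁻²·s³) = kg⁻³·m⁻⁶·s⁷·A⁴.
Right side:
  Bq = 1/s = s⁻¹ (activity is decays per second).
  V = W/A (potential = power per current),
      = kg·m²·s⁻³·A⁻¹.
  So V⁻¹ = kg⁻¹·m⁻²·s³·A.
  C = A·s = s·A (charge = current × time).
  So C⁻¹ = s⁻¹·A⁻¹.
  H = Wb/A (inductance = flux per current),
      = kg·m²·s⁻²·A⁻².
  So H⁻² = kg⁻²·m⁻⁴·s⁴·A⁴.
  J = N·m (work = force × distance),
      = kg·m²·s⁻².
  W = J/s (power = energy per time),
      = kg·m²·s⁻³.
  So W⁻¹ = kg⁻¹·m⁻²·s³.
  Combining: Bq·V⁻¹·C⁻¹·H⁻²·J·W⁻¹ = s⁻¹ · (kg⁻¹·m⁻²·s³·A) · (s⁻¹·A⁻¹) · (kg⁻²·m⁻⁴·s⁴·A⁴) · (kg·m²·s⁻²) · (kg⁻¹·m⁻²·s³) = kg⁻³·m⁻⁶·s⁶·A⁴.
Left is kg⁻³·m⁻⁶·s⁷·A⁴; right is kg⁻³·m⁻⁶·s⁶·A⁴ — different.

No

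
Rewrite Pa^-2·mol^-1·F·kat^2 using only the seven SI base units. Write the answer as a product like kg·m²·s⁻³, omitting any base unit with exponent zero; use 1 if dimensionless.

Pa = kg·m⁻¹·s⁻².
So Pa⁻² = kg⁻²·m²·s⁴.
F = kg⁻¹·m⁻²·s⁴·A².
kat = s⁻¹·mol.
So kat² = s⁻²·mol².
Combining: Pa⁻²·mol⁻¹·F·kat² = (kg⁻²·m²·s⁴) · mol⁻¹ · (kg⁻¹·m⁻²·s⁴·A²) · (s⁻²·mol²) = kg⁻³·s⁶·A²·mol.

kg⁻³·s⁶·A²·mol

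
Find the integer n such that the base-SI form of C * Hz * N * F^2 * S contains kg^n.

C = s·A.
Hz = s⁻¹.
N = kg·m·s⁻².
F = kg⁻¹·m⁻²·s⁴·A².
So F² = kg⁻²·m⁻⁴·s⁸·A⁴.
S = kg⁻¹·m⁻²·s³·A².
Combining: C·Hz·N·F²·S = (s·A) · s⁻¹ · (kg·m·s⁻²) · (kg⁻²·m⁻⁴·s⁸·A⁴) · (kg⁻¹·m⁻²·s³·A²) = kg⁻²·m⁻⁵·s⁹·A⁷.
The exponent of kg is -2.

-2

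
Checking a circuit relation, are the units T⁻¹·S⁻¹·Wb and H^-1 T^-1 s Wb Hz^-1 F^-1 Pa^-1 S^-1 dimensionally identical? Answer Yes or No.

No

Left side:
  T = kg·s⁻²·A⁻¹.
  So T⁻¹ = kg⁻¹·s²·A.
  S = kg⁻¹·m⁻²·s³·A².
  So S⁻¹ = kg·m²·s⁻³·A⁻².
  Wb = kg·m²·s⁻²·A⁻¹.
  Combining: T⁻¹·S⁻¹·Wb = (kg⁻¹·s²·A) · (kg·m²·s⁻³·A⁻²) · (kg·m²·s⁻²·A⁻¹) = kg·m⁴·s⁻³·A⁻².
Right side:
  H = kg·m²·s⁻²·A⁻².
  So H⁻¹ = kg⁻¹·m⁻²·s²·A².
  T = kg·s⁻²·A⁻¹.
  So T⁻¹ = kg⁻¹·s²·A.
  Wb = kg·m²·s⁻²·A⁻¹.
  Hz = s⁻¹.
  So Hz⁻¹ = s.
  F = kg⁻¹·m⁻²·s⁴·A².
  So F⁻¹ = kg·m²·s⁻⁴·A⁻².
  Pa = kg·m⁻¹·s⁻².
  So Pa⁻¹ = kg⁻¹·m·s².
  S = kg⁻¹·m⁻²·s³·A².
  So S⁻¹ = kg·m²·s⁻³·A⁻².
  Combining: H⁻¹·T⁻¹·s·Wb·Hz⁻¹·F⁻¹·Pa⁻¹·S⁻¹ = (kg⁻¹·m⁻²·s²·A²) · (kg⁻¹·s²·A) · s · (kg·m²·s⁻²·A⁻¹) · s · (kg·m²·s⁻⁴·A⁻²) · (kg⁻¹·m·s²) · (kg·m²·s⁻³·A⁻²) = m⁵·s⁻¹·A⁻².
Left is kg·m⁴·s⁻³·A⁻²; right is m⁵·s⁻¹·A⁻² — different.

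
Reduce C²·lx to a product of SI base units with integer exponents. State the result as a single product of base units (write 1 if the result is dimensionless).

m⁻²·s²·A²·cd

C = s·A.
So C² = s²·A².
lx = m⁻²·cd.
Combining: C²·lx = (s²·A²) · (m⁻²·cd) = m⁻²·s²·A²·cd.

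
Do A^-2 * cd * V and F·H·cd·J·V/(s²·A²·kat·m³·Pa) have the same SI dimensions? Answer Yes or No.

No

Left side:
  V = W/A (potential = power per current),
      = kg·m²·s⁻³·A⁻¹.
  Combining: A⁻²·cd·V = A⁻² · cd · (kg·m²·s⁻³·A⁻¹) = kg·m²·s⁻³·A⁻³·cd.
Right side:
  F = C/V (capacitance = charge per voltage),
      = A·s/(kg·m²·s⁻³·A⁻¹) (substituting C and V),
      = kg⁻¹·m⁻²·s⁴·A².
  H = Wb/A (inductance = flux per current),
      = kg·m²·s⁻²·A⁻².
  kat = mol/s = s⁻¹·mol (catalytic activity).
  So kat⁻¹ = s·mol⁻¹.
  J = N·m (work = force × distance),
      = kg·m²·s⁻².
  V = W/A (potential = power per current),
      = kg·m²·s⁻³·A⁻¹.
  Pa = N/m² (pressure = force per area),
      = kg·m⁻¹·s⁻².
  So Pa⁻¹ = kg⁻¹·m·s².
  Combining: s⁻²·F·A⁻²·H·cd·kat⁻¹·J·m⁻³·V·Pa⁻¹ = s⁻² · (kg⁻¹·m⁻²·s⁴·A²) · A⁻² · (kg·m²·s⁻²·A⁻²) · cd · (s·mol⁻¹) · (kg·m²·s⁻²) · m⁻³ · (kg·m²·s⁻³·A⁻¹) · (kg⁻¹·m·s²) = kg·m²·s⁻²·A⁻³·mol⁻¹·cd.
Left is kg·m²·s⁻³·A⁻³·cd; right is kg·m²·s⁻²·A⁻³·mol⁻¹·cd — different.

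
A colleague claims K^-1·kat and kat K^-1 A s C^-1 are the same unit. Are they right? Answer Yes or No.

Yes

Left side:
  kat = mol/s = s⁻¹·mol (catalytic activity).
  Combining: K⁻¹·kat = K⁻¹ · (s⁻¹·mol) = s⁻¹·K⁻¹·mol.
Right side:
  kat = mol/s = s⁻¹·mol (catalytic activity).
  C = A·s = s·A (charge = current × time).
  So C⁻¹ = s⁻¹·A⁻¹.
  Combining: kat·K⁻¹·A·s·C⁻¹ = (s⁻¹·mol) · K⁻¹ · A · s · (s⁻¹·A⁻¹) = s⁻¹·K⁻¹·mol.
Both reduce to s⁻¹·K⁻¹·mol.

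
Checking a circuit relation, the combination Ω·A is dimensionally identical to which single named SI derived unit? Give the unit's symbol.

Ω = V/A (resistance = voltage per current),
    = kg·m²·s⁻³·A⁻².
Combining: Ω·A = (kg·m²·s⁻³·A⁻²) · A = kg·m²·s⁻³·A⁻¹.
kg·m²·s⁻³·A⁻¹ is the base-SI form of the volt.

V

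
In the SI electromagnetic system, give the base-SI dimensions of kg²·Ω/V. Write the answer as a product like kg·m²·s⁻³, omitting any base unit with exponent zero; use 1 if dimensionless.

V = kg·m²·s⁻³·A⁻¹.
So V⁻¹ = kg⁻¹·m⁻²·s³·A.
Ω = kg·m²·s⁻³·A⁻².
Combining: V⁻¹·kg²·Ω = (kg⁻¹·m⁻²·s³·A) · kg² · (kg·m²·s⁻³·A⁻²) = kg²·A⁻¹.

kg²·A⁻¹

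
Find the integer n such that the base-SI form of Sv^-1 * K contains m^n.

-2

Sv = J/kg (equivalent dose = energy per mass),
    = m²·s⁻².
So Sv⁻¹ = m⁻²·s².
Combining: Sv⁻¹·K = (m⁻²·s²) · K = m⁻²·s²·K.
The exponent of m is -2.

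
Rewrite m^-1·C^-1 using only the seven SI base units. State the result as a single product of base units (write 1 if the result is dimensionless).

C = s·A.
So C⁻¹ = s⁻¹·A⁻¹.
Combining: m⁻¹·C⁻¹ = m⁻¹ · (s⁻¹·A⁻¹) = m⁻¹·s⁻¹·A⁻¹.

m⁻¹·s⁻¹·A⁻¹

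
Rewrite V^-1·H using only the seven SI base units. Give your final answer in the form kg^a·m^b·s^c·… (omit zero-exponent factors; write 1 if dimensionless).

s·A⁻¹

V = kg·m²·s⁻³·A⁻¹.
So V⁻¹ = kg⁻¹·m⁻²·s³·A.
H = kg·m²·s⁻²·A⁻².
Combining: V⁻¹·H = (kg⁻¹·m⁻²·s³·A) · (kg·m²·s⁻²·A⁻²) = s·A⁻¹.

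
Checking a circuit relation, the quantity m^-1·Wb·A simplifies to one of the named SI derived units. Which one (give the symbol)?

N

Wb = V·s (flux: a volt is a weber per second),
    = kg·m²·s⁻²·A⁻¹.
Combining: m⁻¹·Wb·A = m⁻¹ · (kg·m²·s⁻²·A⁻¹) · A = kg·m·s⁻².
kg·m·s⁻² is the base-SI form of the newton.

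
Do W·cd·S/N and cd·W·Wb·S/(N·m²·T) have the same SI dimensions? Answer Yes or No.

Yes

Left side:
  W = J/s (power = energy per time),
      = kg·m²·s⁻³.
  N = kg·m/s² = kg·m·s⁻² (force = mass × acceleration).
  So N⁻¹ = kg⁻¹·m⁻¹·s².
  S = 1/Ω (conductance is reciprocal resistance),
      = kg⁻¹·m⁻²·s³·A².
  Combining: W·cd·N⁻¹·S = (kg·m²·s⁻³) · cd · (kg⁻¹·m⁻¹·s²) · (kg⁻¹·m⁻²·s³·A²) = kg⁻¹·m⁻¹·s²·A²·cd.
Right side:
  N = kg·m/s² = kg·m·s⁻² (force = mass × acceleration).
  So N⁻¹ = kg⁻¹·m⁻¹·s².
  T = Wb/m² (flux density = flux per area),
      = kg·s⁻²·A⁻¹.
  So T⁻¹ = kg⁻¹·s²·A.
  W = J/s (power = energy per time),
      = kg·m²·s⁻³.
  Wb = V·s (flux: a volt is a weber per second),
      = kg·m²·s⁻²·A⁻¹.
  S = 1/Ω (conductance is reciprocal resistance),
      = kg⁻¹·m⁻²·s³·A².
  Combining: N⁻¹·cd·m⁻²·T⁻¹·W·Wb·S = (kg⁻¹·m⁻¹·s²) · cd · m⁻² · (kg⁻¹·s²·A) · (kg·m²·s⁻³) · (kg·m²·s⁻²·A⁻¹) · (kg⁻¹·m⁻²·s³·A²) = kg⁻¹·m⁻¹·s²·A²·cd.
Both reduce to kg⁻¹·m⁻¹·s²·A²·cd.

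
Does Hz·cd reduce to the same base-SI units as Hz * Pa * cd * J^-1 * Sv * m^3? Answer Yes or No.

No

Left side:
  Hz = 1/s = s⁻¹ (frequency is cycles per second).
  Combining: Hz·cd = s⁻¹ · cd = s⁻¹·cd.
Right side:
  Hz = 1/s = s⁻¹ (frequency is cycles per second).
  Pa = N/m² (pressure = force per area),
      = kg·m⁻¹·s⁻².
  J = N·m (work = force × distance),
      = kg·m²·s⁻².
  So J⁻¹ = kg⁻¹·m⁻²·s².
  Sv = J/kg (equivalent dose = energy per mass),
      = m²·s⁻².
  Combining: Hz·Pa·cd·J⁻¹·Sv·m³ = s⁻¹ · (kg·m⁻¹·s⁻²) · cd · (kg⁻¹·m⁻²·s²) · (m²·s⁻²) · m³ = m²·s⁻³·cd.
Left is s⁻¹·cd; right is m²·s⁻³·cd — different.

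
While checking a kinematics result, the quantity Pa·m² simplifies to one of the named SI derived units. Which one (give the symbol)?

N

Pa = N/m² (pressure = force per area),
    = kg·m⁻¹·s⁻².
Combining: Pa·m² = (kg·m⁻¹·s⁻²) · m² = kg·m·s⁻².
kg·m·s⁻² is the base-SI form of the newton.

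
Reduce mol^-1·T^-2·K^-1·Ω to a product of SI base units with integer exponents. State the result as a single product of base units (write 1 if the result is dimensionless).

T = kg·s⁻²·A⁻¹.
So T⁻² = kg⁻²·s⁴·A².
Ω = kg·m²·s⁻³·A⁻².
Combining: mol⁻¹·T⁻²·K⁻¹·Ω = mol⁻¹ · (kg⁻²·s⁴·A²) · K⁻¹ · (kg·m²·s⁻³·A⁻²) = kg⁻¹·m²·s·K⁻¹·mol⁻¹.

kg⁻¹·m²·s·K⁻¹·mol⁻¹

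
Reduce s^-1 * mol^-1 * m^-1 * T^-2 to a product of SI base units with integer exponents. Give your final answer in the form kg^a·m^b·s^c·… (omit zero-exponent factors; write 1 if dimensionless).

T = kg·s⁻²·A⁻¹.
So T⁻² = kg⁻²·s⁴·A².
Combining: s⁻¹·mol⁻¹·m⁻¹·T⁻² = s⁻¹ · mol⁻¹ · m⁻¹ · (kg⁻²·s⁴·A²) = kg⁻²·m⁻¹·s³·A²·mol⁻¹.

kg⁻²·m⁻¹·s³·A²·mol⁻¹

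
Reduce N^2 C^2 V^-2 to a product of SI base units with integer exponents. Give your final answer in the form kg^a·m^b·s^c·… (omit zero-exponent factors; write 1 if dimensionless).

m⁻²·s⁴·A⁴

N = kg·m/s² = kg·m·s⁻² (force = mass × acceleration).
So N² = kg²·m²·s⁻⁴.
C = A·s = s·A (charge = current × time).
So C² = s²·A².
V = W/A (potential = power per current),
    = kg·m²·s⁻³·A⁻¹.
So V⁻² = kg⁻²·m⁻⁴·s⁶·A².
Combining: N²·C²·V⁻² = (kg²·m²·s⁻⁴) · (s²·A²) · (kg⁻²·m⁻⁴·s⁶·A²) = m⁻²·s⁴·A⁴.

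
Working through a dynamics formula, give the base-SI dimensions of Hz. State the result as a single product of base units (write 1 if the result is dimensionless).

Hz = 1/s = s⁻¹ (frequency is cycles per second).

s⁻¹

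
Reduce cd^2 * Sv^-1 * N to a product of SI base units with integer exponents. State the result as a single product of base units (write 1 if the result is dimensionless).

kg·m⁻¹·cd²

Sv = J/kg (equivalent dose = energy per mass),
    = m²·s⁻².
So Sv⁻¹ = m⁻²·s².
N = kg·m/s² = kg·m·s⁻² (force = mass × acceleration).
Combining: cd²·Sv⁻¹·N = cd² · (m⁻²·s²) · (kg·m·s⁻²) = kg·m⁻¹·cd².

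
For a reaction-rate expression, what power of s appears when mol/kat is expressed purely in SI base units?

1

kat = mol/s = s⁻¹·mol (catalytic activity).
So kat⁻¹ = s·mol⁻¹.
Combining: mol·kat⁻¹ = mol · (s·mol⁻¹) = s.
The exponent of s is 1.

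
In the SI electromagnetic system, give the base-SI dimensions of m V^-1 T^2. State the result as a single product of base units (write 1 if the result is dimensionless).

V = kg·m²·s⁻³·A⁻¹.
So V⁻¹ = kg⁻¹·m⁻²·s³·A.
T = kg·s⁻²·A⁻¹.
So T² = kg²·s⁻⁴·A⁻².
Combining: m·V⁻¹·T² = m · (kg⁻¹·m⁻²·s³·A) · (kg²·s⁻⁴·A⁻²) = kg·m⁻¹·s⁻¹·A⁻¹.

kg·m⁻¹·s⁻¹·A⁻¹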